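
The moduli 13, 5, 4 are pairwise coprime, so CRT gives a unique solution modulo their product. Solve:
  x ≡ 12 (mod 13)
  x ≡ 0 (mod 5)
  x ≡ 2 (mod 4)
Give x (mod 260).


Moduli 13, 5, 4 are pairwise coprime; by CRT there is a unique solution modulo M = 13 · 5 · 4 = 260.
Solve pairwise, accumulating the modulus:
  Start with x ≡ 12 (mod 13).
  Combine with x ≡ 0 (mod 5): since gcd(13, 5) = 1, we get a unique residue mod 65.
    Write x = 12 + 13·t and substitute into x ≡ 0 (mod 5): 13·t ≡ 0 − 12 = -12 (mod 5).
    Reduce coefficients mod 5: 3·t ≡ 3 (mod 5).
    The inverse of 3 mod 5 is 2 (since 3·2 = 6 = 1·5 + 1), so t ≡ 2·3 = 6 ≡ 1 (mod 5).
    Then x = 12 + 13·1 = 25, valid modulo lcm(13, 5) = 65: x ≡ 25 (mod 65).
  Combine with x ≡ 2 (mod 4): since gcd(65, 4) = 1, we get a unique residue mod 260.
    Write x = 25 + 65·t and substitute into x ≡ 2 (mod 4): 65·t ≡ 2 − 25 = -23 (mod 4).
    Reduce coefficients mod 4: 1·t ≡ 1 (mod 4).
    So t ≡ 1 (mod 4).
    Then x = 25 + 65·1 = 90, valid modulo lcm(65, 4) = 260: x ≡ 90 (mod 260).
Verify: 90 mod 13 = 12 ✓, 90 mod 5 = 0 ✓, 90 mod 4 = 2 ✓.

x ≡ 90 (mod 260).


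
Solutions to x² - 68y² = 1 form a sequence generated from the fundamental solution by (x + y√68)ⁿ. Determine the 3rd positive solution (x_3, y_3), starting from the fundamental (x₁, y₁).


Step 1: Find the fundamental solution (x₁, y₁) of x² - 68y² = 1.
  Expand √68 as a continued fraction. a₀ = ⌊√68⌋ = 8; iterate m_{k+1} = d_k·a_k − m_k, d_{k+1} = (68 − m_{k+1}²)/d_k, a_{k+1} = ⌊(a₀ + m_{k+1})/d_{k+1}⌋ (starting m₀ = 0, d₀ = 1), with convergents p_k = a_k·p_{k-1} + p_{k-2}, q_k = a_k·q_{k-1} + q_{k-2} (p₋₁ = 1, q₋₁ = 0):
  k = 0: a₀ = 8; p₀/q₀ = 8/1; p₀² − 68·q₀² = 64 − 68 = -4.
  k = 1: m = 8, d = 4, a = ⌊(8 + 8)/4⌋ = 4; p/q = (4·8 + 1)/(4·1 + 0) = 33/4; p² − 68·q² = 1089 − 1088 = 1.
  The first convergent with p² − 68·q² = 1 gives the fundamental solution (x₁, y₁) = (33, 4).
Step 2: Apply the recurrence (x_{n+1}, y_{n+1}) = (x₁x_n + 68y₁y_n, x₁y_n + y₁x_n) repeatedly.
  From (x_1, y_1) = (33, 4): x_2 = 33·33 + 68·4·4 = 2177; y_2 = 33·4 + 4·33 = 264.
  From (x_2, y_2) = (2177, 264): x_3 = 33·2177 + 68·4·264 = 143649; y_3 = 33·264 + 4·2177 = 17420.
Step 3: Verify x_3² - 68·y_3² = 20635035201 - 20635035200 = 1 (should be 1). ✓

(x_1, y_1) = (33, 4); (x_3, y_3) = (143649, 17420).


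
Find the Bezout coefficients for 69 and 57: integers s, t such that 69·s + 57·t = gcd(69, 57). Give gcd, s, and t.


Euclidean algorithm on (69, 57) — divide until remainder is 0:
  69 = 1 · 57 + 12
  57 = 4 · 12 + 9
  12 = 1 · 9 + 3
  9 = 3 · 3 + 0
gcd(69, 57) = 3.
Track Bezout coefficients alongside the remainders: start with r₀ = 69 = a·1 + b·0 (s = 1, t = 0) and r₁ = 57 = a·0 + b·1 (s = 0, t = 1); each new remainder r_{k+1} = r_{k-1} − q_k·r_k inherits s_{k+1} = s_{k-1} − q_k·s_k, t_{k+1} = t_{k-1} − q_k·t_k, so r_k = a·s_k + b·t_k at every step:
  q = 1: r = 12, s = 1 − 1·0 = 1, t = 0 − 1·1 = -1  (check: 69·1 + 57·(-1) = 12)
  q = 4: r = 9, s = 0 − 4·1 = -4, t = 1 − 4·(-1) = 5  (check: 69·(-4) + 57·5 = 9)
  q = 1: r = 3, s = 1 − 1·(-4) = 5, t = -1 − 1·5 = -6  (check: 69·5 + 57·(-6) = 3)
The row with r = 3 (the gcd) gives the Bezout coefficients s = 5, t = -6.
Result: 69 · (5) + 57 · (-6) = 3.

gcd(69, 57) = 3; s = 5, t = -6 (check: 69·5 + 57·(-6) = 3).


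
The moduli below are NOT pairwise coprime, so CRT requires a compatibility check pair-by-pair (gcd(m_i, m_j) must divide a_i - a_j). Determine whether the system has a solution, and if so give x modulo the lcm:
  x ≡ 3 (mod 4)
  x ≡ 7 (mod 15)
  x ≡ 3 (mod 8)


Moduli 4, 15, 8 are not pairwise coprime, so CRT works modulo lcm(m_i) when all pairwise compatibility conditions hold.
Pairwise compatibility: gcd(m_i, m_j) must divide a_i - a_j for every pair.
Merge one congruence at a time:
  Start: x ≡ 3 (mod 4).
  Combine with x ≡ 7 (mod 15): gcd(4, 15) = 1; 7 - 3 = 4, which IS divisible by 1, so compatible.
    Write x = 3 + 4·t and substitute into x ≡ 7 (mod 15): 4·t ≡ 7 − 3 = 4 (mod 15).
    The inverse of 4 mod 15 is 4 (since 4·4 = 16 = 1·15 + 1), so t ≡ 4·4 = 16 ≡ 1 (mod 15).
    Then x = 3 + 4·1 = 7, valid modulo lcm(4, 15) = 60: x ≡ 7 (mod 60).
  Combine with x ≡ 3 (mod 8): gcd(60, 8) = 4; 3 - 7 = -4, which IS divisible by 4, so compatible.
    Write x = 7 + 60·t and substitute into x ≡ 3 (mod 8): 60·t ≡ 3 − 7 = -4 (mod 8).
    Divide the congruence (and modulus) by g = 4: 15·t ≡ -1 (mod 2).
    Reduce coefficients mod 2: 1·t ≡ 1 (mod 2).
    So t ≡ 1 (mod 2).
    Then x = 7 + 60·1 = 67, valid modulo lcm(60, 8) = 120: x ≡ 67 (mod 120).
Verify: 67 mod 4 = 3, 67 mod 15 = 7, 67 mod 8 = 3.

x ≡ 67 (mod 120).


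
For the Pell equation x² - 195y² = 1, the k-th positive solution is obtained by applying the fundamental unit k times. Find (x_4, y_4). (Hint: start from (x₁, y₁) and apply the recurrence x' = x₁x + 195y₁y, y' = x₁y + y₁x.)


Step 1: Find the fundamental solution (x₁, y₁) of x² - 195y² = 1.
  Expand √195 as a continued fraction. a₀ = ⌊√195⌋ = 13; iterate m_{k+1} = d_k·a_k − m_k, d_{k+1} = (195 − m_{k+1}²)/d_k, a_{k+1} = ⌊(a₀ + m_{k+1})/d_{k+1}⌋ (starting m₀ = 0, d₀ = 1), with convergents p_k = a_k·p_{k-1} + p_{k-2}, q_k = a_k·q_{k-1} + q_{k-2} (p₋₁ = 1, q₋₁ = 0):
  k = 0: a₀ = 13; p₀/q₀ = 13/1; p₀² − 195·q₀² = 169 − 195 = -26.
  k = 1: m = 13, d = 26, a = ⌊(13 + 13)/26⌋ = 1; p/q = (1·13 + 1)/(1·1 + 0) = 14/1; p² − 195·q² = 196 − 195 = 1.
  The first convergent with p² − 195·q² = 1 gives the fundamental solution (x₁, y₁) = (14, 1).
Step 2: Apply the recurrence (x_{n+1}, y_{n+1}) = (x₁x_n + 195y₁y_n, x₁y_n + y₁x_n) repeatedly.
  From (x_1, y_1) = (14, 1): x_2 = 14·14 + 195·1·1 = 391; y_2 = 14·1 + 1·14 = 28.
  From (x_2, y_2) = (391, 28): x_3 = 14·391 + 195·1·28 = 10934; y_3 = 14·28 + 1·391 = 783.
  From (x_3, y_3) = (10934, 783): x_4 = 14·10934 + 195·1·783 = 305761; y_4 = 14·783 + 1·10934 = 21896.
Step 3: Verify x_4² - 195·y_4² = 93489789121 - 93489789120 = 1 (should be 1). ✓

(x_1, y_1) = (14, 1); (x_4, y_4) = (305761, 21896).


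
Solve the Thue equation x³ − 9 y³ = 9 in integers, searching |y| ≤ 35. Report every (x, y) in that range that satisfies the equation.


The equation is x³ - 9y³ = 9. For fixed y, x³ = 9·y³ + 9, so a solution requires the RHS to be a perfect cube.
Strategy: iterate y from -35 to 35, compute RHS = 9·y³ + 9, and check whether it is a (positive or negative) perfect cube.
Check small values of y:
  y = 0: RHS = 9 is not a perfect cube.
  y = 1: RHS = 18 is not a perfect cube.
  y = -1: RHS = 0 = (0)³ ⇒ x = 0 works.
  y = 2: RHS = 81 is not a perfect cube.
  y = -2: RHS = -63 is not a perfect cube.
  y = 3: RHS = 252 is not a perfect cube.
  y = -3: RHS = -234 is not a perfect cube.
Continuing the search up to |y| = 35 finds no further solutions beyond those listed.
Collected solutions: (0, -1).

Solutions (with |y| ≤ 35): (0, -1).


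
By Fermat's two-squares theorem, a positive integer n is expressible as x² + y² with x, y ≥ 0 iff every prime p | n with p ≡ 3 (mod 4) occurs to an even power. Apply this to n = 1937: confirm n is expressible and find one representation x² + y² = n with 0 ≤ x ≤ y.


Step 1: Factor n = 1937 = 13 · 149.
Step 2: Check the mod-4 condition on each prime factor: 13 ≡ 1 (mod 4), exponent 1; 149 ≡ 1 (mod 4), exponent 1.
All primes ≡ 3 (mod 4) appear to even exponent (or don't appear), so by the two-squares theorem n IS expressible as a sum of two squares.
Step 3: Build a representation. Here n = 13 · 149 is a product of primes ≡ 1 (mod 4). Each prime p ≡ 1 (mod 4) is itself a sum of two squares; find a² by testing p − a² for a perfect square:
  13: 13 − 1² = 12, 13 − 2² = 9 = 3² ⇒ 13 = 2² + 3².
  149: 149 − 1² = 148, 149 − 2² = 145, 149 − 3² = 140, 149 − 4² = 133, 149 − 5² = 124, 149 − 6² = 113, 149 − 7² = 100 = 10² ⇒ 149 = 7² + 10².
  Combine using the Brahmagupta–Fibonacci identity (a² + b²)(c² + d²) = (ac − bd)² + (ad + bc)² = (ac + bd)² + (ad − bc)²:
  13 · 149 = 1937: from (2² + 3²)(7² + 10²), take (2·7 − 3·10, 2·10 + 3·7) = (14 − 30, 20 + 21) = (-16, 41); dropping signs (only squares matter) gives (16, 41); check 16² + 41² = 256 + 1681 = 1937 ✓.
Step 4: Order so x ≤ y and verify: 16² + 41² = 256 + 1681 = 1937 = n. ✓

n = 1937 = 16² + 41² (one valid representation with x ≤ y).


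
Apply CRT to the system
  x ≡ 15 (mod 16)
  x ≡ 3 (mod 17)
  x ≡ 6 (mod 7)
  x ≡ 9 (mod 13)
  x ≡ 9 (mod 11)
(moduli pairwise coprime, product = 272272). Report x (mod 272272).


Product of moduli M = 16 · 17 · 7 · 13 · 11 = 272272.
Merge one congruence at a time:
  Start: x ≡ 15 (mod 16).
  Combine with x ≡ 3 (mod 17); new modulus lcm = 272.
    Write x = 15 + 16·t and substitute into x ≡ 3 (mod 17): 16·t ≡ 3 − 15 = -12 (mod 17).
    Reduce coefficients mod 17: 16·t ≡ 5 (mod 17).
    The inverse of 16 mod 17 is 16 (since 16·16 = 256 = 15·17 + 1), so t ≡ 16·5 = 80 ≡ 12 (mod 17).
    Then x = 15 + 16·12 = 207, valid modulo lcm(16, 17) = 272: x ≡ 207 (mod 272).
  Combine with x ≡ 6 (mod 7); new modulus lcm = 1904.
    Write x = 207 + 272·t and substitute into x ≡ 6 (mod 7): 272·t ≡ 6 − 207 = -201 (mod 7).
    Reduce coefficients mod 7: 6·t ≡ 2 (mod 7).
    The inverse of 6 mod 7 is 6 (since 6·6 = 36 = 5·7 + 1), so t ≡ 6·2 = 12 ≡ 5 (mod 7).
    Then x = 207 + 272·5 = 1567, valid modulo lcm(272, 7) = 1904: x ≡ 1567 (mod 1904).
  Combine with x ≡ 9 (mod 13); new modulus lcm = 24752.
    Write x = 1567 + 1904·t and substitute into x ≡ 9 (mod 13): 1904·t ≡ 9 − 1567 = -1558 (mod 13).
    Reduce coefficients mod 13: 6·t ≡ 2 (mod 13).
    The inverse of 6 mod 13 is 11 (since 6·11 = 66 = 5·13 + 1), so t ≡ 11·2 = 22 ≡ 9 (mod 13).
    Then x = 1567 + 1904·9 = 18703, valid modulo lcm(1904, 13) = 24752: x ≡ 18703 (mod 24752).
  Combine with x ≡ 9 (mod 11); new modulus lcm = 272272.
    Write x = 18703 + 24752·t and substitute into x ≡ 9 (mod 11): 24752·t ≡ 9 − 18703 = -18694 (mod 11).
    Reduce coefficients mod 11: 2·t ≡ 6 (mod 11).
    The inverse of 2 mod 11 is 6 (since 2·6 = 12 = 1·11 + 1), so t ≡ 6·6 = 36 ≡ 3 (mod 11).
    Then x = 18703 + 24752·3 = 92959, valid modulo lcm(24752, 11) = 272272: x ≡ 92959 (mod 272272).
Verify against each original: 92959 mod 16 = 15, 92959 mod 17 = 3, 92959 mod 7 = 6, 92959 mod 13 = 9, 92959 mod 11 = 9.

x ≡ 92959 (mod 272272).


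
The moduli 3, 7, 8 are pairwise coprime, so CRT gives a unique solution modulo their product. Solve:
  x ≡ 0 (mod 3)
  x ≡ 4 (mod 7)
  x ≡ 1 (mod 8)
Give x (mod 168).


Moduli 3, 7, 8 are pairwise coprime; by CRT there is a unique solution modulo M = 3 · 7 · 8 = 168.
Solve pairwise, accumulating the modulus:
  Start with x ≡ 0 (mod 3).
  Combine with x ≡ 4 (mod 7): since gcd(3, 7) = 1, we get a unique residue mod 21.
    Write x = 0 + 3·t and substitute into x ≡ 4 (mod 7): 3·t ≡ 4 − 0 = 4 (mod 7).
    The inverse of 3 mod 7 is 5 (since 3·5 = 15 = 2·7 + 1), so t ≡ 5·4 = 20 ≡ 6 (mod 7).
    Then x = 0 + 3·6 = 18, valid modulo lcm(3, 7) = 21: x ≡ 18 (mod 21).
  Combine with x ≡ 1 (mod 8): since gcd(21, 8) = 1, we get a unique residue mod 168.
    Write x = 18 + 21·t and substitute into x ≡ 1 (mod 8): 21·t ≡ 1 − 18 = -17 (mod 8).
    Reduce coefficients mod 8: 5·t ≡ 7 (mod 8).
    The inverse of 5 mod 8 is 5 (since 5·5 = 25 = 3·8 + 1), so t ≡ 5·7 = 35 ≡ 3 (mod 8).
    Then x = 18 + 21·3 = 81, valid modulo lcm(21, 8) = 168: x ≡ 81 (mod 168).
Verify: 81 mod 3 = 0 ✓, 81 mod 7 = 4 ✓, 81 mod 8 = 1 ✓.

x ≡ 81 (mod 168).


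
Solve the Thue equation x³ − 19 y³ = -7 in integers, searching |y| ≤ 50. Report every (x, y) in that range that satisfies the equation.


The equation is x³ - 19y³ = -7. For fixed y, x³ = 19·y³ − 7, so a solution requires the RHS to be a perfect cube.
Strategy: iterate y from -50 to 50, compute RHS = 19·y³ − 7, and check whether it is a (positive or negative) perfect cube.
Check small values of y:
  y = 0: RHS = -7 is not a perfect cube.
  y = 1: RHS = 12 is not a perfect cube.
  y = -1: RHS = -26 is not a perfect cube.
  y = 2: RHS = 145 is not a perfect cube.
  y = -2: RHS = -159 is not a perfect cube.
  y = 3: RHS = 506 is not a perfect cube.
  y = -3: RHS = -520 is not a perfect cube.
Continuing the search up to |y| = 50 finds no solutions either.
No (x, y) in the scanned range satisfies the equation.

No integer solutions with |y| ≤ 50.


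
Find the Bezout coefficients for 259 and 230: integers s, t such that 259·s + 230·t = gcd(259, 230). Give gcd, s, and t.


Euclidean algorithm on (259, 230) — divide until remainder is 0:
  259 = 1 · 230 + 29
  230 = 7 · 29 + 27
  29 = 1 · 27 + 2
  27 = 13 · 2 + 1
  2 = 2 · 1 + 0
gcd(259, 230) = 1.
Track Bezout coefficients alongside the remainders: start with r₀ = 259 = a·1 + b·0 (s = 1, t = 0) and r₁ = 230 = a·0 + b·1 (s = 0, t = 1); each new remainder r_{k+1} = r_{k-1} − q_k·r_k inherits s_{k+1} = s_{k-1} − q_k·s_k, t_{k+1} = t_{k-1} − q_k·t_k, so r_k = a·s_k + b·t_k at every step:
  q = 1: r = 29, s = 1 − 1·0 = 1, t = 0 − 1·1 = -1  (check: 259·1 + 230·(-1) = 29)
  q = 7: r = 27, s = 0 − 7·1 = -7, t = 1 − 7·(-1) = 8  (check: 259·(-7) + 230·8 = 27)
  q = 1: r = 2, s = 1 − 1·(-7) = 8, t = -1 − 1·8 = -9  (check: 259·8 + 230·(-9) = 2)
  q = 13: r = 1, s = -7 − 13·8 = -111, t = 8 − 13·(-9) = 125  (check: 259·(-111) + 230·125 = 1)
The row with r = 1 (the gcd) gives the Bezout coefficients s = -111, t = 125.
Result: 259 · (-111) + 230 · (125) = 1.

gcd(259, 230) = 1; s = -111, t = 125 (check: 259·(-111) + 230·125 = 1).


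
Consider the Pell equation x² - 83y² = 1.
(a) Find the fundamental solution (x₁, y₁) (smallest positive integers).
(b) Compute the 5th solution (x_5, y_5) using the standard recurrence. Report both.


Step 1: Find the fundamental solution (x₁, y₁) of x² - 83y² = 1.
  Expand √83 as a continued fraction. a₀ = ⌊√83⌋ = 9; iterate m_{k+1} = d_k·a_k − m_k, d_{k+1} = (83 − m_{k+1}²)/d_k, a_{k+1} = ⌊(a₀ + m_{k+1})/d_{k+1}⌋ (starting m₀ = 0, d₀ = 1), with convergents p_k = a_k·p_{k-1} + p_{k-2}, q_k = a_k·q_{k-1} + q_{k-2} (p₋₁ = 1, q₋₁ = 0):
  k = 0: a₀ = 9; p₀/q₀ = 9/1; p₀² − 83·q₀² = 81 − 83 = -2.
  k = 1: m = 9, d = 2, a = ⌊(9 + 9)/2⌋ = 9; p/q = (9·9 + 1)/(9·1 + 0) = 82/9; p² − 83·q² = 6724 − 6723 = 1.
  The first convergent with p² − 83·q² = 1 gives the fundamental solution (x₁, y₁) = (82, 9).
Step 2: Apply the recurrence (x_{n+1}, y_{n+1}) = (x₁x_n + 83y₁y_n, x₁y_n + y₁x_n) repeatedly.
  From (x_1, y_1) = (82, 9): x_2 = 82·82 + 83·9·9 = 13447; y_2 = 82·9 + 9·82 = 1476.
  From (x_2, y_2) = (13447, 1476): x_3 = 82·13447 + 83·9·1476 = 2205226; y_3 = 82·1476 + 9·13447 = 242055.
  From (x_3, y_3) = (2205226, 242055): x_4 = 82·2205226 + 83·9·242055 = 361643617; y_4 = 82·242055 + 9·2205226 = 39695544.
  From (x_4, y_4) = (361643617, 39695544): x_5 = 82·361643617 + 83·9·39695544 = 59307347962; y_5 = 82·39695544 + 9·361643617 = 6509827161.
Step 3: Verify x_5² - 83·y_5² = 3517361522285745553444 - 3517361522285745553443 = 1 (should be 1). ✓

(x_1, y_1) = (82, 9); (x_5, y_5) = (59307347962, 6509827161).


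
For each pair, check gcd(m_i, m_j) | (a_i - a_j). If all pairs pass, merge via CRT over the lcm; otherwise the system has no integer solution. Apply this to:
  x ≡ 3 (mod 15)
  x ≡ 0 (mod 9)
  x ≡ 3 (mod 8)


Moduli 15, 9, 8 are not pairwise coprime, so CRT works modulo lcm(m_i) when all pairwise compatibility conditions hold.
Pairwise compatibility: gcd(m_i, m_j) must divide a_i - a_j for every pair.
Merge one congruence at a time:
  Start: x ≡ 3 (mod 15).
  Combine with x ≡ 0 (mod 9): gcd(15, 9) = 3; 0 - 3 = -3, which IS divisible by 3, so compatible.
    Write x = 3 + 15·t and substitute into x ≡ 0 (mod 9): 15·t ≡ 0 − 3 = -3 (mod 9).
    Divide the congruence (and modulus) by g = 3: 5·t ≡ -1 (mod 3).
    Reduce coefficients mod 3: 2·t ≡ 2 (mod 3).
    The inverse of 2 mod 3 is 2 (since 2·2 = 4 = 1·3 + 1), so t ≡ 2·2 = 4 ≡ 1 (mod 3).
    Then x = 3 + 15·1 = 18, valid modulo lcm(15, 9) = 45: x ≡ 18 (mod 45).
  Combine with x ≡ 3 (mod 8): gcd(45, 8) = 1; 3 - 18 = -15, which IS divisible by 1, so compatible.
    Write x = 18 + 45·t and substitute into x ≡ 3 (mod 8): 45·t ≡ 3 − 18 = -15 (mod 8).
    Reduce coefficients mod 8: 5·t ≡ 1 (mod 8).
    The inverse of 5 mod 8 is 5 (since 5·5 = 25 = 3·8 + 1), so t ≡ 5·1 = 5 ≡ 5 (mod 8).
    Then x = 18 + 45·5 = 243, valid modulo lcm(45, 8) = 360: x ≡ 243 (mod 360).
Verify: 243 mod 15 = 3, 243 mod 9 = 0, 243 mod 8 = 3.

x ≡ 243 (mod 360).


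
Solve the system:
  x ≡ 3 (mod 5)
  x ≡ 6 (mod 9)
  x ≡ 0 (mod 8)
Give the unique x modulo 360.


Moduli 5, 9, 8 are pairwise coprime; by CRT there is a unique solution modulo M = 5 · 9 · 8 = 360.
Solve pairwise, accumulating the modulus:
  Start with x ≡ 3 (mod 5).
  Combine with x ≡ 6 (mod 9): since gcd(5, 9) = 1, we get a unique residue mod 45.
    Write x = 3 + 5·t and substitute into x ≡ 6 (mod 9): 5·t ≡ 6 − 3 = 3 (mod 9).
    The inverse of 5 mod 9 is 2 (since 5·2 = 10 = 1·9 + 1), so t ≡ 2·3 = 6 ≡ 6 (mod 9).
    Then x = 3 + 5·6 = 33, valid modulo lcm(5, 9) = 45: x ≡ 33 (mod 45).
  Combine with x ≡ 0 (mod 8): since gcd(45, 8) = 1, we get a unique residue mod 360.
    Write x = 33 + 45·t and substitute into x ≡ 0 (mod 8): 45·t ≡ 0 − 33 = -33 (mod 8).
    Reduce coefficients mod 8: 5·t ≡ 7 (mod 8).
    The inverse of 5 mod 8 is 5 (since 5·5 = 25 = 3·8 + 1), so t ≡ 5·7 = 35 ≡ 3 (mod 8).
    Then x = 33 + 45·3 = 168, valid modulo lcm(45, 8) = 360: x ≡ 168 (mod 360).
Verify: 168 mod 5 = 3 ✓, 168 mod 9 = 6 ✓, 168 mod 8 = 0 ✓.

x ≡ 168 (mod 360).


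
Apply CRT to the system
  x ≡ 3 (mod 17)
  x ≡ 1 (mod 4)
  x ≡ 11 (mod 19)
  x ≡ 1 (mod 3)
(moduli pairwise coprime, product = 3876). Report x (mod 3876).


Product of moduli M = 17 · 4 · 19 · 3 = 3876.
Merge one congruence at a time:
  Start: x ≡ 3 (mod 17).
  Combine with x ≡ 1 (mod 4); new modulus lcm = 68.
    Write x = 3 + 17·t and substitute into x ≡ 1 (mod 4): 17·t ≡ 1 − 3 = -2 (mod 4).
    Reduce coefficients mod 4: 1·t ≡ 2 (mod 4).
    So t ≡ 2 (mod 4).
    Then x = 3 + 17·2 = 37, valid modulo lcm(17, 4) = 68: x ≡ 37 (mod 68).
  Combine with x ≡ 11 (mod 19); new modulus lcm = 1292.
    Write x = 37 + 68·t and substitute into x ≡ 11 (mod 19): 68·t ≡ 11 − 37 = -26 (mod 19).
    Reduce coefficients mod 19: 11·t ≡ 12 (mod 19).
    The inverse of 11 mod 19 is 7 (since 11·7 = 77 = 4·19 + 1), so t ≡ 7·12 = 84 ≡ 8 (mod 19).
    Then x = 37 + 68·8 = 581, valid modulo lcm(68, 19) = 1292: x ≡ 581 (mod 1292).
  Combine with x ≡ 1 (mod 3); new modulus lcm = 3876.
    Write x = 581 + 1292·t and substitute into x ≡ 1 (mod 3): 1292·t ≡ 1 − 581 = -580 (mod 3).
    Reduce coefficients mod 3: 2·t ≡ 2 (mod 3).
    The inverse of 2 mod 3 is 2 (since 2·2 = 4 = 1·3 + 1), so t ≡ 2·2 = 4 ≡ 1 (mod 3).
    Then x = 581 + 1292·1 = 1873, valid modulo lcm(1292, 3) = 3876: x ≡ 1873 (mod 3876).
Verify against each original: 1873 mod 17 = 3, 1873 mod 4 = 1, 1873 mod 19 = 11, 1873 mod 3 = 1.

x ≡ 1873 (mod 3876).


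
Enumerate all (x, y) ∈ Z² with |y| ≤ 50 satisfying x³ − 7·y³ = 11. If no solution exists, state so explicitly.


The equation is x³ - 7y³ = 11. For fixed y, x³ = 7·y³ + 11, so a solution requires the RHS to be a perfect cube.
Strategy: iterate y from -50 to 50, compute RHS = 7·y³ + 11, and check whether it is a (positive or negative) perfect cube.
Check small values of y:
  y = 0: RHS = 11 is not a perfect cube.
  y = 1: RHS = 18 is not a perfect cube.
  y = -1: RHS = 4 is not a perfect cube.
  y = 2: RHS = 67 is not a perfect cube.
  y = -2: RHS = -45 is not a perfect cube.
  y = 3: RHS = 200 is not a perfect cube.
  y = -3: RHS = -178 is not a perfect cube.
Continuing the search up to |y| = 50 finds no solutions either.
No (x, y) in the scanned range satisfies the equation.

No integer solutions with |y| ≤ 50.


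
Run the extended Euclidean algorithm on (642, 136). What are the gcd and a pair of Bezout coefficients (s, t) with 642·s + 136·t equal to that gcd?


Euclidean algorithm on (642, 136) — divide until remainder is 0:
  642 = 4 · 136 + 98
  136 = 1 · 98 + 38
  98 = 2 · 38 + 22
  38 = 1 · 22 + 16
  22 = 1 · 16 + 6
  16 = 2 · 6 + 4
  6 = 1 · 4 + 2
  4 = 2 · 2 + 0
gcd(642, 136) = 2.
Track Bezout coefficients alongside the remainders: start with r₀ = 642 = a·1 + b·0 (s = 1, t = 0) and r₁ = 136 = a·0 + b·1 (s = 0, t = 1); each new remainder r_{k+1} = r_{k-1} − q_k·r_k inherits s_{k+1} = s_{k-1} − q_k·s_k, t_{k+1} = t_{k-1} − q_k·t_k, so r_k = a·s_k + b·t_k at every step:
  q = 4: r = 98, s = 1 − 4·0 = 1, t = 0 − 4·1 = -4  (check: 642·1 + 136·(-4) = 98)
  q = 1: r = 38, s = 0 − 1·1 = -1, t = 1 − 1·(-4) = 5  (check: 642·(-1) + 136·5 = 38)
  q = 2: r = 22, s = 1 − 2·(-1) = 3, t = -4 − 2·5 = -14  (check: 642·3 + 136·(-14) = 22)
  q = 1: r = 16, s = -1 − 1·3 = -4, t = 5 − 1·(-14) = 19  (check: 642·(-4) + 136·19 = 16)
  q = 1: r = 6, s = 3 − 1·(-4) = 7, t = -14 − 1·19 = -33  (check: 642·7 + 136·(-33) = 6)
  q = 2: r = 4, s = -4 − 2·7 = -18, t = 19 − 2·(-33) = 85  (check: 642·(-18) + 136·85 = 4)
  q = 1: r = 2, s = 7 − 1·(-18) = 25, t = -33 − 1·85 = -118  (check: 642·25 + 136·(-118) = 2)
The row with r = 2 (the gcd) gives the Bezout coefficients s = 25, t = -118.
Result: 642 · (25) + 136 · (-118) = 2.

gcd(642, 136) = 2; s = 25, t = -118 (check: 642·25 + 136·(-118) = 2).


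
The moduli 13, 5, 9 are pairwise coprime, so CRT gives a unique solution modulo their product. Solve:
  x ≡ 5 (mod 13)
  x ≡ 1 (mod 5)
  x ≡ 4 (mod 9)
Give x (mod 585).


Moduli 13, 5, 9 are pairwise coprime; by CRT there is a unique solution modulo M = 13 · 5 · 9 = 585.
Solve pairwise, accumulating the modulus:
  Start with x ≡ 5 (mod 13).
  Combine with x ≡ 1 (mod 5): since gcd(13, 5) = 1, we get a unique residue mod 65.
    Write x = 5 + 13·t and substitute into x ≡ 1 (mod 5): 13·t ≡ 1 − 5 = -4 (mod 5).
    Reduce coefficients mod 5: 3·t ≡ 1 (mod 5).
    The inverse of 3 mod 5 is 2 (since 3·2 = 6 = 1·5 + 1), so t ≡ 2·1 = 2 ≡ 2 (mod 5).
    Then x = 5 + 13·2 = 31, valid modulo lcm(13, 5) = 65: x ≡ 31 (mod 65).
  Combine with x ≡ 4 (mod 9): since gcd(65, 9) = 1, we get a unique residue mod 585.
    Write x = 31 + 65·t and substitute into x ≡ 4 (mod 9): 65·t ≡ 4 − 31 = -27 (mod 9).
    Reduce coefficients mod 9: 2·t ≡ 0 (mod 9).
    The inverse of 2 mod 9 is 5 (since 2·5 = 10 = 1·9 + 1), so t ≡ 5·0 = 0 ≡ 0 (mod 9).
    Then x = 31 + 65·0 = 31, valid modulo lcm(65, 9) = 585: x ≡ 31 (mod 585).
Verify: 31 mod 13 = 5 ✓, 31 mod 5 = 1 ✓, 31 mod 9 = 4 ✓.

x ≡ 31 (mod 585).


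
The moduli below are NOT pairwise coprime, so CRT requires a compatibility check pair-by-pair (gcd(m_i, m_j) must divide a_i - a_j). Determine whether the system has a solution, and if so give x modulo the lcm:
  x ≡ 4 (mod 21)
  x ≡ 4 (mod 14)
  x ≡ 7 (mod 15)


Moduli 21, 14, 15 are not pairwise coprime, so CRT works modulo lcm(m_i) when all pairwise compatibility conditions hold.
Pairwise compatibility: gcd(m_i, m_j) must divide a_i - a_j for every pair.
Merge one congruence at a time:
  Start: x ≡ 4 (mod 21).
  Combine with x ≡ 4 (mod 14): gcd(21, 14) = 7; 4 - 4 = 0, which IS divisible by 7, so compatible.
    Write x = 4 + 21·t and substitute into x ≡ 4 (mod 14): 21·t ≡ 4 − 4 = 0 (mod 14).
    Divide the congruence (and modulus) by g = 7: 3·t ≡ 0 (mod 2).
    Reduce coefficients mod 2: 1·t ≡ 0 (mod 2).
    So t ≡ 0 (mod 2).
    Then x = 4 + 21·0 = 4, valid modulo lcm(21, 14) = 42: x ≡ 4 (mod 42).
  Combine with x ≡ 7 (mod 15): gcd(42, 15) = 3; 7 - 4 = 3, which IS divisible by 3, so compatible.
    Write x = 4 + 42·t and substitute into x ≡ 7 (mod 15): 42·t ≡ 7 − 4 = 3 (mod 15).
    Divide the congruence (and modulus) by g = 3: 14·t ≡ 1 (mod 5).
    Reduce coefficients mod 5: 4·t ≡ 1 (mod 5).
    The inverse of 4 mod 5 is 4 (since 4·4 = 16 = 3·5 + 1), so t ≡ 4·1 = 4 ≡ 4 (mod 5).
    Then x = 4 + 42·4 = 172, valid modulo lcm(42, 15) = 210: x ≡ 172 (mod 210).
Verify: 172 mod 21 = 4, 172 mod 14 = 4, 172 mod 15 = 7.

x ≡ 172 (mod 210).


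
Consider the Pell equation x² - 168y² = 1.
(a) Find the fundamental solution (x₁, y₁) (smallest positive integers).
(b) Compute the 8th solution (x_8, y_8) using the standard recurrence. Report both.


Step 1: Find the fundamental solution (x₁, y₁) of x² - 168y² = 1.
  Expand √168 as a continued fraction. a₀ = ⌊√168⌋ = 12; iterate m_{k+1} = d_k·a_k − m_k, d_{k+1} = (168 − m_{k+1}²)/d_k, a_{k+1} = ⌊(a₀ + m_{k+1})/d_{k+1}⌋ (starting m₀ = 0, d₀ = 1), with convergents p_k = a_k·p_{k-1} + p_{k-2}, q_k = a_k·q_{k-1} + q_{k-2} (p₋₁ = 1, q₋₁ = 0):
  k = 0: a₀ = 12; p₀/q₀ = 12/1; p₀² − 168·q₀² = 144 − 168 = -24.
  k = 1: m = 12, d = 24, a = ⌊(12 + 12)/24⌋ = 1; p/q = (1·12 + 1)/(1·1 + 0) = 13/1; p² − 168·q² = 169 − 168 = 1.
  The first convergent with p² − 168·q² = 1 gives the fundamental solution (x₁, y₁) = (13, 1).
Step 2: Apply the recurrence (x_{n+1}, y_{n+1}) = (x₁x_n + 168y₁y_n, x₁y_n + y₁x_n) repeatedly.
  From (x_1, y_1) = (13, 1): x_2 = 13·13 + 168·1·1 = 337; y_2 = 13·1 + 1·13 = 26.
  From (x_2, y_2) = (337, 26): x_3 = 13·337 + 168·1·26 = 8749; y_3 = 13·26 + 1·337 = 675.
  From (x_3, y_3) = (8749, 675): x_4 = 13·8749 + 168·1·675 = 227137; y_4 = 13·675 + 1·8749 = 17524.
  From (x_4, y_4) = (227137, 17524): x_5 = 13·227137 + 168·1·17524 = 5896813; y_5 = 13·17524 + 1·227137 = 454949.
  From (x_5, y_5) = (5896813, 454949): x_6 = 13·5896813 + 168·1·454949 = 153090001; y_6 = 13·454949 + 1·5896813 = 11811150.
  From (x_6, y_6) = (153090001, 11811150): x_7 = 13·153090001 + 168·1·11811150 = 3974443213; y_7 = 13·11811150 + 1·153090001 = 306634951.
  From (x_7, y_7) = (3974443213, 306634951): x_8 = 13·3974443213 + 168·1·306634951 = 103182433537; y_8 = 13·306634951 + 1·3974443213 = 7960697576.
Step 3: Verify x_8² - 168·y_8² = 10646614590617422330369 - 10646614590617422330368 = 1 (should be 1). ✓

(x_1, y_1) = (13, 1); (x_8, y_8) = (103182433537, 7960697576).


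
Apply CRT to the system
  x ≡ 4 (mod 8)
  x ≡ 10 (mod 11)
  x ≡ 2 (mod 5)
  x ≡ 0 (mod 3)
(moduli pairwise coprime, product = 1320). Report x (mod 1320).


Product of moduli M = 8 · 11 · 5 · 3 = 1320.
Merge one congruence at a time:
  Start: x ≡ 4 (mod 8).
  Combine with x ≡ 10 (mod 11); new modulus lcm = 88.
    Write x = 4 + 8·t and substitute into x ≡ 10 (mod 11): 8·t ≡ 10 − 4 = 6 (mod 11).
    The inverse of 8 mod 11 is 7 (since 8·7 = 56 = 5·11 + 1), so t ≡ 7·6 = 42 ≡ 9 (mod 11).
    Then x = 4 + 8·9 = 76, valid modulo lcm(8, 11) = 88: x ≡ 76 (mod 88).
  Combine with x ≡ 2 (mod 5); new modulus lcm = 440.
    Write x = 76 + 88·t and substitute into x ≡ 2 (mod 5): 88·t ≡ 2 − 76 = -74 (mod 5).
    Reduce coefficients mod 5: 3·t ≡ 1 (mod 5).
    The inverse of 3 mod 5 is 2 (since 3·2 = 6 = 1·5 + 1), so t ≡ 2·1 = 2 ≡ 2 (mod 5).
    Then x = 76 + 88·2 = 252, valid modulo lcm(88, 5) = 440: x ≡ 252 (mod 440).
  Combine with x ≡ 0 (mod 3); new modulus lcm = 1320.
    Write x = 252 + 440·t and substitute into x ≡ 0 (mod 3): 440·t ≡ 0 − 252 = -252 (mod 3).
    Reduce coefficients mod 3: 2·t ≡ 0 (mod 3).
    The inverse of 2 mod 3 is 2 (since 2·2 = 4 = 1·3 + 1), so t ≡ 2·0 = 0 ≡ 0 (mod 3).
    Then x = 252 + 440·0 = 252, valid modulo lcm(440, 3) = 1320: x ≡ 252 (mod 1320).
Verify against each original: 252 mod 8 = 4, 252 mod 11 = 10, 252 mod 5 = 2, 252 mod 3 = 0.

x ≡ 252 (mod 1320).


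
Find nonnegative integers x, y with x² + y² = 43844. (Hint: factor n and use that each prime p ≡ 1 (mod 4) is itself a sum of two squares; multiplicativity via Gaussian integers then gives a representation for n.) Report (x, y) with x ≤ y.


Step 1: Factor n = 43844 = 2^2 · 97 · 113.
Step 2: Check the mod-4 condition on each prime factor: 2 = 2 (special); 97 ≡ 1 (mod 4), exponent 1; 113 ≡ 1 (mod 4), exponent 1.
All primes ≡ 3 (mod 4) appear to even exponent (or don't appear), so by the two-squares theorem n IS expressible as a sum of two squares.
Step 3: Build a representation. Group n = k² · m with k = 2 and m = 97 · 113 = 10961 (a product of primes ≡ 1 (mod 4)); a representation of m scales to one of n via (k·x)² + (k·y)² = k²(x² + y²). Each prime p ≡ 1 (mod 4) is itself a sum of two squares; find a² by testing p − a² for a perfect square:
  97: 97 − 1² = 96, 97 − 2² = 93, 97 − 3² = 88, 97 − 4² = 81 = 9² ⇒ 97 = 4² + 9².
  113: 113 − 1² = 112, 113 − 2² = 109, 113 − 3² = 104, 113 − 4² = 97, 113 − 5² = 88, 113 − 6² = 77, 113 − 7² = 64 = 8² ⇒ 113 = 7² + 8².
  Combine using the Brahmagupta–Fibonacci identity (a² + b²)(c² + d²) = (ac − bd)² + (ad + bc)² = (ac + bd)² + (ad − bc)²:
  97 · 113 = 10961: from (4² + 9²)(7² + 8²), take (4·7 − 9·8, 4·8 + 9·7) = (28 − 72, 32 + 63) = (-44, 95); dropping signs (only squares matter) gives (44, 95); check 44² + 95² = 1936 + 9025 = 10961 ✓.
  Scale by k = 2: (2·44, 2·95) = (88, 190).
Step 4: Order so x ≤ y and verify: 88² + 190² = 7744 + 36100 = 43844 = n. ✓

n = 43844 = 88² + 190² (one valid representation with x ≤ y).


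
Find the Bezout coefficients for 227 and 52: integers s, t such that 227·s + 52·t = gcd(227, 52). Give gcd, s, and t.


Euclidean algorithm on (227, 52) — divide until remainder is 0:
  227 = 4 · 52 + 19
  52 = 2 · 19 + 14
  19 = 1 · 14 + 5
  14 = 2 · 5 + 4
  5 = 1 · 4 + 1
  4 = 4 · 1 + 0
gcd(227, 52) = 1.
Track Bezout coefficients alongside the remainders: start with r₀ = 227 = a·1 + b·0 (s = 1, t = 0) and r₁ = 52 = a·0 + b·1 (s = 0, t = 1); each new remainder r_{k+1} = r_{k-1} − q_k·r_k inherits s_{k+1} = s_{k-1} − q_k·s_k, t_{k+1} = t_{k-1} − q_k·t_k, so r_k = a·s_k + b·t_k at every step:
  q = 4: r = 19, s = 1 − 4·0 = 1, t = 0 − 4·1 = -4  (check: 227·1 + 52·(-4) = 19)
  q = 2: r = 14, s = 0 − 2·1 = -2, t = 1 − 2·(-4) = 9  (check: 227·(-2) + 52·9 = 14)
  q = 1: r = 5, s = 1 − 1·(-2) = 3, t = -4 − 1·9 = -13  (check: 227·3 + 52·(-13) = 5)
  q = 2: r = 4, s = -2 − 2·3 = -8, t = 9 − 2·(-13) = 35  (check: 227·(-8) + 52·35 = 4)
  q = 1: r = 1, s = 3 − 1·(-8) = 11, t = -13 − 1·35 = -48  (check: 227·11 + 52·(-48) = 1)
The row with r = 1 (the gcd) gives the Bezout coefficients s = 11, t = -48.
Result: 227 · (11) + 52 · (-48) = 1.

gcd(227, 52) = 1; s = 11, t = -48 (check: 227·11 + 52·(-48) = 1).


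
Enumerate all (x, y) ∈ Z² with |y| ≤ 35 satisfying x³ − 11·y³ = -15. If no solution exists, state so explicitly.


The equation is x³ - 11y³ = -15. For fixed y, x³ = 11·y³ − 15, so a solution requires the RHS to be a perfect cube.
Strategy: iterate y from -35 to 35, compute RHS = 11·y³ − 15, and check whether it is a (positive or negative) perfect cube.
Check small values of y:
  y = 0: RHS = -15 is not a perfect cube.
  y = 1: RHS = -4 is not a perfect cube.
  y = -1: RHS = -26 is not a perfect cube.
  y = 2: RHS = 73 is not a perfect cube.
  y = -2: RHS = -103 is not a perfect cube.
  y = 3: RHS = 282 is not a perfect cube.
  y = -3: RHS = -312 is not a perfect cube.
Continuing the search up to |y| = 35 finds no solutions either.
No (x, y) in the scanned range satisfies the equation.

No integer solutions with |y| ≤ 35.


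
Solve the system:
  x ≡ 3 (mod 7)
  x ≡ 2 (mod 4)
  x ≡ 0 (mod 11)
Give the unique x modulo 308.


Moduli 7, 4, 11 are pairwise coprime; by CRT there is a unique solution modulo M = 7 · 4 · 11 = 308.
Solve pairwise, accumulating the modulus:
  Start with x ≡ 3 (mod 7).
  Combine with x ≡ 2 (mod 4): since gcd(7, 4) = 1, we get a unique residue mod 28.
    Write x = 3 + 7·t and substitute into x ≡ 2 (mod 4): 7·t ≡ 2 − 3 = -1 (mod 4).
    Reduce coefficients mod 4: 3·t ≡ 3 (mod 4).
    The inverse of 3 mod 4 is 3 (since 3·3 = 9 = 2·4 + 1), so t ≡ 3·3 = 9 ≡ 1 (mod 4).
    Then x = 3 + 7·1 = 10, valid modulo lcm(7, 4) = 28: x ≡ 10 (mod 28).
  Combine with x ≡ 0 (mod 11): since gcd(28, 11) = 1, we get a unique residue mod 308.
    Write x = 10 + 28·t and substitute into x ≡ 0 (mod 11): 28·t ≡ 0 − 10 = -10 (mod 11).
    Reduce coefficients mod 11: 6·t ≡ 1 (mod 11).
    The inverse of 6 mod 11 is 2 (since 6·2 = 12 = 1·11 + 1), so t ≡ 2·1 = 2 ≡ 2 (mod 11).
    Then x = 10 + 28·2 = 66, valid modulo lcm(28, 11) = 308: x ≡ 66 (mod 308).
Verify: 66 mod 7 = 3 ✓, 66 mod 4 = 2 ✓, 66 mod 11 = 0 ✓.

x ≡ 66 (mod 308).


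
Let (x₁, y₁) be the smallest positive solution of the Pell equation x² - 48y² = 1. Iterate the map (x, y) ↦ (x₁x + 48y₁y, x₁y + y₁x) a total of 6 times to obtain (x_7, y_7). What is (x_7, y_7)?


Step 1: Find the fundamental solution (x₁, y₁) of x² - 48y² = 1.
  Expand √48 as a continued fraction. a₀ = ⌊√48⌋ = 6; iterate m_{k+1} = d_k·a_k − m_k, d_{k+1} = (48 − m_{k+1}²)/d_k, a_{k+1} = ⌊(a₀ + m_{k+1})/d_{k+1}⌋ (starting m₀ = 0, d₀ = 1), with convergents p_k = a_k·p_{k-1} + p_{k-2}, q_k = a_k·q_{k-1} + q_{k-2} (p₋₁ = 1, q₋₁ = 0):
  k = 0: a₀ = 6; p₀/q₀ = 6/1; p₀² − 48·q₀² = 36 − 48 = -12.
  k = 1: m = 6, d = 12, a = ⌊(6 + 6)/12⌋ = 1; p/q = (1·6 + 1)/(1·1 + 0) = 7/1; p² − 48·q² = 49 − 48 = 1.
  The first convergent with p² − 48·q² = 1 gives the fundamental solution (x₁, y₁) = (7, 1).
Step 2: Apply the recurrence (x_{n+1}, y_{n+1}) = (x₁x_n + 48y₁y_n, x₁y_n + y₁x_n) repeatedly.
  From (x_1, y_1) = (7, 1): x_2 = 7·7 + 48·1·1 = 97; y_2 = 7·1 + 1·7 = 14.
  From (x_2, y_2) = (97, 14): x_3 = 7·97 + 48·1·14 = 1351; y_3 = 7·14 + 1·97 = 195.
  From (x_3, y_3) = (1351, 195): x_4 = 7·1351 + 48·1·195 = 18817; y_4 = 7·195 + 1·1351 = 2716.
  From (x_4, y_4) = (18817, 2716): x_5 = 7·18817 + 48·1·2716 = 262087; y_5 = 7·2716 + 1·18817 = 37829.
  From (x_5, y_5) = (262087, 37829): x_6 = 7·262087 + 48·1·37829 = 3650401; y_6 = 7·37829 + 1·262087 = 526890.
  From (x_6, y_6) = (3650401, 526890): x_7 = 7·3650401 + 48·1·526890 = 50843527; y_7 = 7·526890 + 1·3650401 = 7338631.
Step 3: Verify x_7² - 48·y_7² = 2585064237799729 - 2585064237799728 = 1 (should be 1). ✓

(x_1, y_1) = (7, 1); (x_7, y_7) = (50843527, 7338631).


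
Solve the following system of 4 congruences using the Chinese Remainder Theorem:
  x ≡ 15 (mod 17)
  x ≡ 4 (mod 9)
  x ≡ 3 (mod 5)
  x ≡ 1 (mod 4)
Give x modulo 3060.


Product of moduli M = 17 · 9 · 5 · 4 = 3060.
Merge one congruence at a time:
  Start: x ≡ 15 (mod 17).
  Combine with x ≡ 4 (mod 9); new modulus lcm = 153.
    Write x = 15 + 17·t and substitute into x ≡ 4 (mod 9): 17·t ≡ 4 − 15 = -11 (mod 9).
    Reduce coefficients mod 9: 8·t ≡ 7 (mod 9).
    The inverse of 8 mod 9 is 8 (since 8·8 = 64 = 7·9 + 1), so t ≡ 8·7 = 56 ≡ 2 (mod 9).
    Then x = 15 + 17·2 = 49, valid modulo lcm(17, 9) = 153: x ≡ 49 (mod 153).
  Combine with x ≡ 3 (mod 5); new modulus lcm = 765.
    Write x = 49 + 153·t and substitute into x ≡ 3 (mod 5): 153·t ≡ 3 − 49 = -46 (mod 5).
    Reduce coefficients mod 5: 3·t ≡ 4 (mod 5).
    The inverse of 3 mod 5 is 2 (since 3·2 = 6 = 1·5 + 1), so t ≡ 2·4 = 8 ≡ 3 (mod 5).
    Then x = 49 + 153·3 = 508, valid modulo lcm(153, 5) = 765: x ≡ 508 (mod 765).
  Combine with x ≡ 1 (mod 4); new modulus lcm = 3060.
    Write x = 508 + 765·t and substitute into x ≡ 1 (mod 4): 765·t ≡ 1 − 508 = -507 (mod 4).
    Reduce coefficients mod 4: 1·t ≡ 1 (mod 4).
    So t ≡ 1 (mod 4).
    Then x = 508 + 765·1 = 1273, valid modulo lcm(765, 4) = 3060: x ≡ 1273 (mod 3060).
Verify against each original: 1273 mod 17 = 15, 1273 mod 9 = 4, 1273 mod 5 = 3, 1273 mod 4 = 1.

x ≡ 1273 (mod 3060).


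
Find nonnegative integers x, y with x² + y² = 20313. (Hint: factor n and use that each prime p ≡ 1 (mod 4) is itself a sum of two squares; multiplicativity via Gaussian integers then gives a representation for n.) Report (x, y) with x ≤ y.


Step 1: Factor n = 20313 = 3^2 · 37 · 61.
Step 2: Check the mod-4 condition on each prime factor: 3 ≡ 3 (mod 4), exponent 2 (must be even); 37 ≡ 1 (mod 4), exponent 1; 61 ≡ 1 (mod 4), exponent 1.
All primes ≡ 3 (mod 4) appear to even exponent (or don't appear), so by the two-squares theorem n IS expressible as a sum of two squares.
Step 3: Build a representation. Group n = k² · m with k = 3 and m = 37 · 61 = 2257 (a product of primes ≡ 1 (mod 4)); a representation of m scales to one of n via (k·x)² + (k·y)² = k²(x² + y²). Each prime p ≡ 1 (mod 4) is itself a sum of two squares; find a² by testing p − a² for a perfect square:
  37: 37 − 1² = 36 = 6² ⇒ 37 = 1² + 6².
  61: 61 − 1² = 60, 61 − 2² = 57, 61 − 3² = 52, 61 − 4² = 45, 61 − 5² = 36 = 6² ⇒ 61 = 5² + 6².
  Combine using the Brahmagupta–Fibonacci identity (a² + b²)(c² + d²) = (ac − bd)² + (ad + bc)² = (ac + bd)² + (ad − bc)²:
  37 · 61 = 2257: from (1² + 6²)(5² + 6²), take (1·5 − 6·6, 1·6 + 6·5) = (5 − 36, 6 + 30) = (-31, 36); dropping signs (only squares matter) gives (31, 36); check 31² + 36² = 961 + 1296 = 2257 ✓.
  Scale by k = 3: (3·31, 3·36) = (93, 108).
Step 4: Order so x ≤ y and verify: 93² + 108² = 8649 + 11664 = 20313 = n. ✓

n = 20313 = 93² + 108² (one valid representation with x ≤ y).


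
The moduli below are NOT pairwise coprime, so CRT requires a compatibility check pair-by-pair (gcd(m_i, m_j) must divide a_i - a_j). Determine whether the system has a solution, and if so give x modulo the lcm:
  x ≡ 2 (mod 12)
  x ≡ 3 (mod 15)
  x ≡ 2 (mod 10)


Moduli 12, 15, 10 are not pairwise coprime, so CRT works modulo lcm(m_i) when all pairwise compatibility conditions hold.
Pairwise compatibility: gcd(m_i, m_j) must divide a_i - a_j for every pair.
Merge one congruence at a time:
  Start: x ≡ 2 (mod 12).
  Combine with x ≡ 3 (mod 15): gcd(12, 15) = 3, and 3 - 2 = 1 is NOT divisible by 3.
    ⇒ system is inconsistent (no integer solution).

No solution (the system is inconsistent).


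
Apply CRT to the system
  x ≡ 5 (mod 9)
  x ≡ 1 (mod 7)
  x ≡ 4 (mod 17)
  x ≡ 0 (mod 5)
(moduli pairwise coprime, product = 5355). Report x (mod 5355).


Product of moduli M = 9 · 7 · 17 · 5 = 5355.
Merge one congruence at a time:
  Start: x ≡ 5 (mod 9).
  Combine with x ≡ 1 (mod 7); new modulus lcm = 63.
    Write x = 5 + 9·t and substitute into x ≡ 1 (mod 7): 9·t ≡ 1 − 5 = -4 (mod 7).
    Reduce coefficients mod 7: 2·t ≡ 3 (mod 7).
    The inverse of 2 mod 7 is 4 (since 2·4 = 8 = 1·7 + 1), so t ≡ 4·3 = 12 ≡ 5 (mod 7).
    Then x = 5 + 9·5 = 50, valid modulo lcm(9, 7) = 63: x ≡ 50 (mod 63).
  Combine with x ≡ 4 (mod 17); new modulus lcm = 1071.
    Write x = 50 + 63·t and substitute into x ≡ 4 (mod 17): 63·t ≡ 4 − 50 = -46 (mod 17).
    Reduce coefficients mod 17: 12·t ≡ 5 (mod 17).
    The inverse of 12 mod 17 is 10 (since 12·10 = 120 = 7·17 + 1), so t ≡ 10·5 = 50 ≡ 16 (mod 17).
    Then x = 50 + 63·16 = 1058, valid modulo lcm(63, 17) = 1071: x ≡ 1058 (mod 1071).
  Combine with x ≡ 0 (mod 5); new modulus lcm = 5355.
    Write x = 1058 + 1071·t and substitute into x ≡ 0 (mod 5): 1071·t ≡ 0 − 1058 = -1058 (mod 5).
    Reduce coefficients mod 5: 1·t ≡ 2 (mod 5).
    So t ≡ 2 (mod 5).
    Then x = 1058 + 1071·2 = 3200, valid modulo lcm(1071, 5) = 5355: x ≡ 3200 (mod 5355).
Verify against each original: 3200 mod 9 = 5, 3200 mod 7 = 1, 3200 mod 17 = 4, 3200 mod 5 = 0.

x ≡ 3200 (mod 5355).
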